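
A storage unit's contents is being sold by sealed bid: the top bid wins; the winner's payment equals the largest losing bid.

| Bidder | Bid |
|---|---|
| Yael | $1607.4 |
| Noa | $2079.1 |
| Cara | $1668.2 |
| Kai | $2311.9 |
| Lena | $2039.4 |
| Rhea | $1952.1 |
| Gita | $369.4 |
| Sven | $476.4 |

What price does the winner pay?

Highest bid: Kai at $2311.9, so Kai wins.
Second-highest bid: Noa at $2079.1 — that is the price the winner pays.

$2079.1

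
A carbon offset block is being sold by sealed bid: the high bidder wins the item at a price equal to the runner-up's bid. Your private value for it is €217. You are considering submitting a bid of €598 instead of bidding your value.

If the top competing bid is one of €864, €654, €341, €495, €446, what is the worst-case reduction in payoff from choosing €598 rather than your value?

€864: same outcome either way → loss €0.
€654: same outcome either way → loss €0.
€341: truthful gives €0, deviation gives −€124 → loss €124.
€495: truthful gives €0, deviation gives −€278 → loss €278.
€446: truthful gives €0, deviation gives −€229 → loss €229.
Maximum loss: €278.

€278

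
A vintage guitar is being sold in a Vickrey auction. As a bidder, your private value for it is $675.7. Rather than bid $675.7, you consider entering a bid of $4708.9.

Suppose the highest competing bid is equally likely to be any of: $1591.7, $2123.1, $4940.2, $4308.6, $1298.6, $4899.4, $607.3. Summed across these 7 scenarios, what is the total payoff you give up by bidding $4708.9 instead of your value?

$6619.2

The deviation costs you only when the competing bid falls strictly between $675.7 and $4708.9; elsewhere both bids give the same outcome.
$1591.7: truthful payoff $0, deviation payoff −$916 → loss $916.
$2123.1: truthful payoff $0, deviation payoff −$1447.4 → loss $1447.4.
$4940.2: outcomes coincide → loss $0.
$4308.6: truthful payoff $0, deviation payoff −$3632.9 → loss $3632.9.
$1298.6: truthful payoff $0, deviation payoff −$622.9 → loss $622.9.
$4899.4: outcomes coincide → loss $0.
$607.3: outcomes coincide → loss $0.
Total loss = $916 + $1447.4 + $3632.9 + $622.9 = $6619.2.
In a second-price auction your bid sets only whether you win, not what you pay, so bidding your true value is weakly dominant.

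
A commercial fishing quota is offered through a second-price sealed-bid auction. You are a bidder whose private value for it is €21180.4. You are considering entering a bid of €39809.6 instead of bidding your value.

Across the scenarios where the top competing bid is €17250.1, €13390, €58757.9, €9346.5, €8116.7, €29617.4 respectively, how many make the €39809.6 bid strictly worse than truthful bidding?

1

The deviation hurts exactly when the highest competing bid lies strictly between €21180.4 and €39809.6 — overbidding then wins at a price above your value.
€17250.1: below both → same outcome either way.
€13390: below both → same outcome either way.
€58757.9: above both → same outcome either way.
€9346.5: below both → same outcome either way.
€8116.7: below both → same outcome either way.
€29617.4: inside the interval → strictly worse (loss €8437).
Count: 1.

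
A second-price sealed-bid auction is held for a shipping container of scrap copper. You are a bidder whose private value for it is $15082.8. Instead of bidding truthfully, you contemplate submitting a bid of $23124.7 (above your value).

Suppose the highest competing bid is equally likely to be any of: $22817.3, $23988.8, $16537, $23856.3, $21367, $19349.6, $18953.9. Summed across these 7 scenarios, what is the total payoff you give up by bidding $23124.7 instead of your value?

$23610.8

The deviation costs you only when the competing bid falls strictly between $15082.8 and $23124.7; elsewhere both bids give the same outcome.
$22817.3: truthful payoff $0, deviation payoff −$7734.5 → loss $7734.5.
$23988.8: outcomes coincide → loss $0.
$16537: truthful payoff $0, deviation payoff −$1454.2 → loss $1454.2.
$23856.3: outcomes coincide → loss $0.
$21367: truthful payoff $0, deviation payoff −$6284.2 → loss $6284.2.
$19349.6: truthful payoff $0, deviation payoff −$4266.8 → loss $4266.8.
$18953.9: truthful payoff $0, deviation payoff −$3871.1 → loss $3871.1.
Total loss = $7734.5 + $1454.2 + $6284.2 + $4266.8 + $3871.1 = $23610.8.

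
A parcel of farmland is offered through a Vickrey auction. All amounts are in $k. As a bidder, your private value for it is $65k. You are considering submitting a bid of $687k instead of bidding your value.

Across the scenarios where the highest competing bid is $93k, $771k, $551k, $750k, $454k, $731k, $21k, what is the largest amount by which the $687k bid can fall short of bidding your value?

$93k: truthful gives $0k, deviation gives −$28k → loss $28k.
$771k: same outcome either way → loss $0k.
$551k: truthful gives $0k, deviation gives −$486k → loss $486k.
$750k: same outcome either way → loss $0k.
$454k: truthful gives $0k, deviation gives −$389k → loss $389k.
$731k: same outcome either way → loss $0k.
$21k: same outcome either way → loss $0k.
Maximum loss: $486k.

$486k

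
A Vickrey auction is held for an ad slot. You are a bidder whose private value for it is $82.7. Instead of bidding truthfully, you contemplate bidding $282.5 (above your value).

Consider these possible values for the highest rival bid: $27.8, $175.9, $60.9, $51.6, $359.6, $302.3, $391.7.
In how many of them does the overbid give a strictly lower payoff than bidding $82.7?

1

The deviation hurts exactly when the highest competing bid lies strictly between $82.7 and $282.5 — overbidding then wins at a price above your value.
$27.8: below both → same outcome either way.
$175.9: inside the interval → strictly worse (loss $93.2).
$60.9: below both → same outcome either way.
$51.6: below both → same outcome either way.
$359.6: above both → same outcome either way.
$302.3: above both → same outcome either way.
$391.7: above both → same outcome either way.
Count: 1.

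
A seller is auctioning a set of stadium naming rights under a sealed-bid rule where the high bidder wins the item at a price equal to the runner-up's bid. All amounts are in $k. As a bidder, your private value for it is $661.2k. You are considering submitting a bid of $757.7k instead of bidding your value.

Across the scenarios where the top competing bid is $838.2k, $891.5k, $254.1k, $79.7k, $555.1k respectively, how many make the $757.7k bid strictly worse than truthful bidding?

The deviation hurts exactly when the highest competing bid lies strictly between $661.2k and $757.7k — overbidding then wins at a price above your value.
$838.2k: above both → same outcome either way.
$891.5k: above both → same outcome either way.
$254.1k: below both → same outcome either way.
$79.7k: below both → same outcome either way.
$555.1k: below both → same outcome either way.
Count: 0.

0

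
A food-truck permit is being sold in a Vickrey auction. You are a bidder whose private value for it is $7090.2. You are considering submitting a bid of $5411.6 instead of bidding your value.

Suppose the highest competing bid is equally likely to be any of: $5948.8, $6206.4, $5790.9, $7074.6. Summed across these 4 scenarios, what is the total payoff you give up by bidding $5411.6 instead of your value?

$3340.1

The deviation costs you only when the competing bid falls strictly between $5411.6 and $7090.2; elsewhere both bids give the same outcome.
$5948.8: truthful payoff $1141.4, deviation payoff $0 → loss $1141.4.
$6206.4: truthful payoff $883.8, deviation payoff $0 → loss $883.8.
$5790.9: truthful payoff $1299.3, deviation payoff $0 → loss $1299.3.
$7074.6: truthful payoff $15.6, deviation payoff $0 → loss $15.6.
Total loss = $1141.4 + $883.8 + $1299.3 + $15.6 = $3340.1.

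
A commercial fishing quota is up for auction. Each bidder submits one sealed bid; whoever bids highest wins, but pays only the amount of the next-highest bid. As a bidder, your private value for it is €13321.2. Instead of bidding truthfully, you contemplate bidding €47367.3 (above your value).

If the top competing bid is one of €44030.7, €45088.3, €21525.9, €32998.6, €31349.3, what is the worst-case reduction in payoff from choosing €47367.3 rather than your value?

€44030.7: truthful gives €0, deviation gives −€30709.5 → loss €30709.5.
€45088.3: truthful gives €0, deviation gives −€31767.1 → loss €31767.1.
€21525.9: truthful gives €0, deviation gives −€8204.7 → loss €8204.7.
€32998.6: truthful gives €0, deviation gives −€19677.4 → loss €19677.4.
€31349.3: truthful gives €0, deviation gives −€18028.1 → loss €18028.1.
Maximum loss: €31767.1.

€31767.1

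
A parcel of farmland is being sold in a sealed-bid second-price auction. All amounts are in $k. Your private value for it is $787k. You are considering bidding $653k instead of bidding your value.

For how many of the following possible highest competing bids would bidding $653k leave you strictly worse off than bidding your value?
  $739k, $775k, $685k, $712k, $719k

5

The deviation hurts exactly when the highest competing bid lies strictly between $653k and $787k — underbidding then forfeits a profitable win.
$739k: inside the interval → strictly worse (loss $48k).
$775k: inside the interval → strictly worse (loss $12k).
$685k: inside the interval → strictly worse (loss $102k).
$712k: inside the interval → strictly worse (loss $75k).
$719k: inside the interval → strictly worse (loss $68k).
Count: 5.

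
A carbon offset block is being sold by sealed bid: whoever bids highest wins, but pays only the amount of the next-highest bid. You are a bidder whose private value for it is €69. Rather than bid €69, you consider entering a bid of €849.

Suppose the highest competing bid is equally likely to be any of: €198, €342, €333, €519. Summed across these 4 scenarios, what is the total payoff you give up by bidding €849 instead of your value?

The deviation costs you only when the competing bid falls strictly between €69 and €849; elsewhere both bids give the same outcome.
€198: truthful payoff €0, deviation payoff −€129 → loss €129.
€342: truthful payoff €0, deviation payoff −€273 → loss €273.
€333: truthful payoff €0, deviation payoff −€264 → loss €264.
€519: truthful payoff €0, deviation payoff −€450 → loss €450.
Total loss = €129 + €273 + €264 + €450 = €1116.

€1116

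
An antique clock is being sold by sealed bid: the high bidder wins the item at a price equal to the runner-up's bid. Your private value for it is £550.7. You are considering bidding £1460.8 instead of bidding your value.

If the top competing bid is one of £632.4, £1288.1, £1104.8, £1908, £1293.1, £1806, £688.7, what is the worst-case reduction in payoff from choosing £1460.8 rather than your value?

£632.4: truthful gives £0, deviation gives −£81.7 → loss £81.7.
£1288.1: truthful gives £0, deviation gives −£737.4 → loss £737.4.
£1104.8: truthful gives £0, deviation gives −£554.1 → loss £554.1.
£1908: same outcome either way → loss £0.
£1293.1: truthful gives £0, deviation gives −£742.4 → loss £742.4.
£1806: same outcome either way → loss £0.
£688.7: truthful gives £0, deviation gives −£138 → loss £138.
Maximum loss: £742.4.

£742.4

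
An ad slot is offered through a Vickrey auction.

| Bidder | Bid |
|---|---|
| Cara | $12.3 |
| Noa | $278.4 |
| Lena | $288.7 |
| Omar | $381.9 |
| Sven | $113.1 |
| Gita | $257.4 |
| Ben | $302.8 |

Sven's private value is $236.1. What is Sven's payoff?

Highest bid: Omar at $381.9, so Omar wins.
Second-highest bid: Ben at $302.8 — that is the price the winner pays.
Sven did not win, so Sven pays nothing and receives nothing: payoff $0.

$0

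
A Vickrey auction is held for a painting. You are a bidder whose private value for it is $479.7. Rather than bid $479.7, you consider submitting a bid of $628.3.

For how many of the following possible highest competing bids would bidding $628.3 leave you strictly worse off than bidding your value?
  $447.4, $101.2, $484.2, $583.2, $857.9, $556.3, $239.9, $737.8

3

The deviation hurts exactly when the highest competing bid lies strictly between $479.7 and $628.3 — overbidding then wins at a price above your value.
$447.4: below both → same outcome either way.
$101.2: below both → same outcome either way.
$484.2: inside the interval → strictly worse (loss $4.5).
$583.2: inside the interval → strictly worse (loss $103.5).
$857.9: above both → same outcome either way.
$556.3: inside the interval → strictly worse (loss $76.6).
$239.9: below both → same outcome either way.
$737.8: above both → same outcome either way.
Count: 3.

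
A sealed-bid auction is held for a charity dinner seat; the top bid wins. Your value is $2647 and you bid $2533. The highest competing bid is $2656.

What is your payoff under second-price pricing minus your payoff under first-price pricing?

Your bid $2533 is below $2656, so you lose under either rule.
Payoff is $0 in both cases; difference = $0.

$0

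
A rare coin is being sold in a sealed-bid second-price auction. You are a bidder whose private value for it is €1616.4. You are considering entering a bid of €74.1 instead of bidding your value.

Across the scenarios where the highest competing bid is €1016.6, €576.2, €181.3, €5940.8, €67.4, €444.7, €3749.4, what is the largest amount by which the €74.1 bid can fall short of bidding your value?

€1016.6: truthful gives €599.8, deviation gives €0 → loss €599.8.
€576.2: truthful gives €1040.2, deviation gives €0 → loss €1040.2.
€181.3: truthful gives €1435.1, deviation gives €0 → loss €1435.1.
€5940.8: same outcome either way → loss €0.
€67.4: same outcome either way → loss €0.
€444.7: truthful gives €1171.7, deviation gives €0 → loss €1171.7.
€3749.4: same outcome either way → loss €0.
Maximum loss: €1435.1.

€1435.1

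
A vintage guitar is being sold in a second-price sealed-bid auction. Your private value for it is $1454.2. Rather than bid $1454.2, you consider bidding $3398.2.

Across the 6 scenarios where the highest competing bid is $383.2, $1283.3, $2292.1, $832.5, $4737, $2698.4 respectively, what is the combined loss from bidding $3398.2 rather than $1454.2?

The deviation costs you only when the competing bid falls strictly between $1454.2 and $3398.2; elsewhere both bids give the same outcome.
$383.2: outcomes coincide → loss $0.
$1283.3: outcomes coincide → loss $0.
$2292.1: truthful payoff $0, deviation payoff −$837.9 → loss $837.9.
$832.5: outcomes coincide → loss $0.
$4737: outcomes coincide → loss $0.
$2698.4: truthful payoff $0, deviation payoff −$1244.2 → loss $1244.2.
Total loss = $837.9 + $1244.2 = $2082.1.

$2082.1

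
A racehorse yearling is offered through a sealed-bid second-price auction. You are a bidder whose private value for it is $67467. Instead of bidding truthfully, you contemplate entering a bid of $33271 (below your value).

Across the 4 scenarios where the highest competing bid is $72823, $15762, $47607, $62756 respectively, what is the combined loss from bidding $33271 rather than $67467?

The deviation costs you only when the competing bid falls strictly between $33271 and $67467; elsewhere both bids give the same outcome.
$72823: outcomes coincide → loss $0.
$15762: outcomes coincide → loss $0.
$47607: truthful payoff $19860, deviation payoff $0 → loss $19860.
$62756: truthful payoff $4711, deviation payoff $0 → loss $4711.
Total loss = $19860 + $4711 = $24571.

$24571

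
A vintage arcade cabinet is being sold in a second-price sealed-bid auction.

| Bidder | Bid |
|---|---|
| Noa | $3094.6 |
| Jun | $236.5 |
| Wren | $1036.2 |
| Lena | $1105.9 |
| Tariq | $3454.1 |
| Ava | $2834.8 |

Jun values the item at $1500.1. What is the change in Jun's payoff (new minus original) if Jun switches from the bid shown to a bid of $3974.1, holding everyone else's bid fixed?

The highest bid among the other bidders is $3454.1; Jun's bid doesn't change that.
Original bid $236.5: Jun is not highest (top rival bid is $3454.1); payoff $0.
Alternative bid $3974.1: Jun is highest, pays the top rival bid $3454.1; payoff $1500.1 − $3454.1 = −$1954.
Change in payoff = −$1954 − ($0) = −$1954.

−$1954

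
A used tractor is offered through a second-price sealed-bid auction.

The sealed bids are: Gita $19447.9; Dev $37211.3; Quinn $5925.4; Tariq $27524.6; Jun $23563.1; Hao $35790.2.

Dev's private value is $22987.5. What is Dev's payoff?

−$12802.7

Highest bid: Dev at $37211.3, so Dev wins.
Second-highest bid: Hao at $35790.2 — that is the price the winner pays.
Dev's payoff = value − price = $22987.5 − $35790.2 = −$12802.7.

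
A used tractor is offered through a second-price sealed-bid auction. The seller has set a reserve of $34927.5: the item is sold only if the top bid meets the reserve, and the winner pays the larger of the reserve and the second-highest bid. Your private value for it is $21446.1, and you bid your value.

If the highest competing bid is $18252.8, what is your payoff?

Your bid $21446.1 is the highest bid but falls below the reserve $34927.5, so the item goes unsold. Payoff $0.

$0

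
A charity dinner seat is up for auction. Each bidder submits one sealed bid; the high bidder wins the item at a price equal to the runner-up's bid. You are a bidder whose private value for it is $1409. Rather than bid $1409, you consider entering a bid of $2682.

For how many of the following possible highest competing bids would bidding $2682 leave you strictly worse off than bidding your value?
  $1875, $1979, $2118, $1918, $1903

The deviation hurts exactly when the highest competing bid lies strictly between $1409 and $2682 — overbidding then wins at a price above your value.
$1875: inside the interval → strictly worse (loss $466).
$1979: inside the interval → strictly worse (loss $570).
$2118: inside the interval → strictly worse (loss $709).
$1918: inside the interval → strictly worse (loss $509).
$1903: inside the interval → strictly worse (loss $494).
Count: 5.

5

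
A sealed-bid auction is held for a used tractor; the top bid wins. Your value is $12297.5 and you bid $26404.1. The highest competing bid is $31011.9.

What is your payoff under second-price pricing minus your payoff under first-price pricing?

Your bid $26404.1 is below $31011.9, so you lose under either rule.
Payoff is $0 in both cases; difference = $0.

$0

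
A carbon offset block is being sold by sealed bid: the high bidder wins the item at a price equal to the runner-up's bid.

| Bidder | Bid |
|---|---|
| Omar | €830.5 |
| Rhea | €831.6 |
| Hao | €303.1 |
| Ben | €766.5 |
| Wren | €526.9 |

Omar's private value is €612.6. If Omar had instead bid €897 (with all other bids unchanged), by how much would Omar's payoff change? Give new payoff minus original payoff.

The highest bid among the other bidders is €831.6; Omar's bid doesn't change that.
Original bid €830.5: Omar is not highest (top rival bid is €831.6); payoff €0.
Alternative bid €897: Omar is highest, pays the top rival bid €831.6; payoff €612.6 − €831.6 = −€219.
Change in payoff = −€219 − (€0) = −€219.

−€219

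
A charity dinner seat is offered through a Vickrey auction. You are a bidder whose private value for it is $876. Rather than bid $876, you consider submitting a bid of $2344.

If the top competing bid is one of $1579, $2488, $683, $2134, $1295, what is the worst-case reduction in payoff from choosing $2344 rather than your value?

$1579: truthful gives $0, deviation gives −$703 → loss $703.
$2488: same outcome either way → loss $0.
$683: same outcome either way → loss $0.
$2134: truthful gives $0, deviation gives −$1258 → loss $1258.
$1295: truthful gives $0, deviation gives −$419 → loss $419.
Maximum loss: $1258.

$1258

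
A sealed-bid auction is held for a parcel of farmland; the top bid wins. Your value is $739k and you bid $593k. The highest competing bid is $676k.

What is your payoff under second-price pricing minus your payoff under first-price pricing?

$0k

Your bid $593k is below $676k, so you lose under either rule.
Payoff is $0k in both cases; difference = $0k.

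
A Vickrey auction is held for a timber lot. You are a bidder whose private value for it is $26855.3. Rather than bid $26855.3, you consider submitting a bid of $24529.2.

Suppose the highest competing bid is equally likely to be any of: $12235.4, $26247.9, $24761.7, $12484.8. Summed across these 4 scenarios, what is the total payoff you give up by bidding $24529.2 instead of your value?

The deviation costs you only when the competing bid falls strictly between $24529.2 and $26855.3; elsewhere both bids give the same outcome.
$12235.4: outcomes coincide → loss $0.
$26247.9: truthful payoff $607.4, deviation payoff $0 → loss $607.4.
$24761.7: truthful payoff $2093.6, deviation payoff $0 → loss $2093.6.
$12484.8: outcomes coincide → loss $0.
Total loss = $607.4 + $2093.6 = $2701.
In a second-price auction your bid sets only whether you win, not what you pay, so bidding your true value is weakly dominant.

$2701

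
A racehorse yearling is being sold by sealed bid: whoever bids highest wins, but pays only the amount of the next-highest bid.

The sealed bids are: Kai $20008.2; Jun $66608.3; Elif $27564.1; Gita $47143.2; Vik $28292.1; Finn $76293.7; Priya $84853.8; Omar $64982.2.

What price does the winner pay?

$76293.7

Highest bid: Priya at $84853.8, so Priya wins.
Second-highest bid: Finn at $76293.7 — that is the price the winner pays.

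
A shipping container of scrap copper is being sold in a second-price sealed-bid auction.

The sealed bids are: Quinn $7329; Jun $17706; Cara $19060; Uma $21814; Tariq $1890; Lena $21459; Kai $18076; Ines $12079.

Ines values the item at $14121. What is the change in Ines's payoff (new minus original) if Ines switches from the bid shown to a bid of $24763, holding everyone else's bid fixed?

The highest bid among the other bidders is $21814; Ines's bid doesn't change that.
Original bid $12079: Ines is not highest (top rival bid is $21814); payoff $0.
Alternative bid $24763: Ines is highest, pays the top rival bid $21814; payoff $14121 − $21814 = −$7693.
Change in payoff = −$7693 − ($0) = −$7693.

−$7693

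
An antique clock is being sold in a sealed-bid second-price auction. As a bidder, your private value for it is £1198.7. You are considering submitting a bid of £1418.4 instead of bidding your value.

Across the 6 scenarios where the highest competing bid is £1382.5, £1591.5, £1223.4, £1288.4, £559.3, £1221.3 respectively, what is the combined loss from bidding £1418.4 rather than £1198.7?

£320.8

The deviation costs you only when the competing bid falls strictly between £1198.7 and £1418.4; elsewhere both bids give the same outcome.
£1382.5: truthful payoff £0, deviation payoff −£183.8 → loss £183.8.
£1591.5: outcomes coincide → loss £0.
£1223.4: truthful payoff £0, deviation payoff −£24.7 → loss £24.7.
£1288.4: truthful payoff £0, deviation payoff −£89.7 → loss £89.7.
£559.3: outcomes coincide → loss £0.
£1221.3: truthful payoff £0, deviation payoff −£22.6 → loss £22.6.
Total loss = £183.8 + £24.7 + £89.7 + £22.6 = £320.8.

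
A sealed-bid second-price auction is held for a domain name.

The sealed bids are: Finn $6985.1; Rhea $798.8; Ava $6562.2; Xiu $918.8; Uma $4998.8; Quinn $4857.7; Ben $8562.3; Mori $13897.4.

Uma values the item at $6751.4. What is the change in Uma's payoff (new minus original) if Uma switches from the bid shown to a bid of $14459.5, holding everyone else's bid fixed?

The highest bid among the other bidders is $13897.4; Uma's bid doesn't change that.
Original bid $4998.8: Uma is not highest (top rival bid is $13897.4); payoff $0.
Alternative bid $14459.5: Uma is highest, pays the top rival bid $13897.4; payoff $6751.4 − $13897.4 = −$7146.
Change in payoff = −$7146 − ($0) = −$7146.

−$7146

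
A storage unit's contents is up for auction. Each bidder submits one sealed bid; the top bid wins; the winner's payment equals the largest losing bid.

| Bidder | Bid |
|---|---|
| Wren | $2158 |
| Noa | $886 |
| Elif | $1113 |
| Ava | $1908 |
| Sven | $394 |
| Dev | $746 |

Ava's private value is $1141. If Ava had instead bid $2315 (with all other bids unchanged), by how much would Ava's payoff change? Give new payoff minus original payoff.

−$1017

The highest bid among the other bidders is $2158; Ava's bid doesn't change that.
Original bid $1908: Ava is not highest (top rival bid is $2158); payoff $0.
Alternative bid $2315: Ava is highest, pays the top rival bid $2158; payoff $1141 − $2158 = −$1017.
Change in payoff = −$1017 − ($0) = −$1017.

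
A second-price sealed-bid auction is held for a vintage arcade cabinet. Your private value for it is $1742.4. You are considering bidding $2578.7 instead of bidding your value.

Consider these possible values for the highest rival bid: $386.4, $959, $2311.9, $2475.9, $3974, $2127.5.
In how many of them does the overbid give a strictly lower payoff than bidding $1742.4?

3

The deviation hurts exactly when the highest competing bid lies strictly between $1742.4 and $2578.7 — overbidding then wins at a price above your value.
$386.4: below both → same outcome either way.
$959: below both → same outcome either way.
$2311.9: inside the interval → strictly worse (loss $569.5).
$2475.9: inside the interval → strictly worse (loss $733.5).
$3974: above both → same outcome either way.
$2127.5: inside the interval → strictly worse (loss $385.1).
Count: 3.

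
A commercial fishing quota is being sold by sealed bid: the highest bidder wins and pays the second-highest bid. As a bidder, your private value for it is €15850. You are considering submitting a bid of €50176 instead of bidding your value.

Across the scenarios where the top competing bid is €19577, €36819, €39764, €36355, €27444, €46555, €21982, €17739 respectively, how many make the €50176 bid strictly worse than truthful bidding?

The deviation hurts exactly when the highest competing bid lies strictly between €15850 and €50176 — overbidding then wins at a price above your value.
€19577: inside the interval → strictly worse (loss €3727).
€36819: inside the interval → strictly worse (loss €20969).
€39764: inside the interval → strictly worse (loss €23914).
€36355: inside the interval → strictly worse (loss €20505).
€27444: inside the interval → strictly worse (loss €11594).
€46555: inside the interval → strictly worse (loss €30705).
€21982: inside the interval → strictly worse (loss €6132).
€17739: inside the interval → strictly worse (loss €1889).
Count: 8.

8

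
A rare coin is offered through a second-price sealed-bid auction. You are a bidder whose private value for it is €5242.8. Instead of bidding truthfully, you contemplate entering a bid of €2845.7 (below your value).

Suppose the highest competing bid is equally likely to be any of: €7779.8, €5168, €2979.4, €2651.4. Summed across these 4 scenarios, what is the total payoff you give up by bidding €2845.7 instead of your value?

€2338.2

The deviation costs you only when the competing bid falls strictly between €2845.7 and €5242.8; elsewhere both bids give the same outcome.
€7779.8: outcomes coincide → loss €0.
€5168: truthful payoff €74.8, deviation payoff €0 → loss €74.8.
€2979.4: truthful payoff €2263.4, deviation payoff €0 → loss €2263.4.
€2651.4: outcomes coincide → loss €0.
Total loss = €74.8 + €2263.4 = €2338.2.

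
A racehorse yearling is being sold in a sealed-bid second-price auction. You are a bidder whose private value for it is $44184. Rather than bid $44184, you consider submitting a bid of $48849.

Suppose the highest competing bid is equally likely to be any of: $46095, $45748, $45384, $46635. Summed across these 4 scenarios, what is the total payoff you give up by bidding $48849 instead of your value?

The deviation costs you only when the competing bid falls strictly between $44184 and $48849; elsewhere both bids give the same outcome.
$46095: truthful payoff $0, deviation payoff −$1911 → loss $1911.
$45748: truthful payoff $0, deviation payoff −$1564 → loss $1564.
$45384: truthful payoff $0, deviation payoff −$1200 → loss $1200.
$46635: truthful payoff $0, deviation payoff −$2451 → loss $2451.
Total loss = $1911 + $1564 + $1200 + $2451 = $7126.

$7126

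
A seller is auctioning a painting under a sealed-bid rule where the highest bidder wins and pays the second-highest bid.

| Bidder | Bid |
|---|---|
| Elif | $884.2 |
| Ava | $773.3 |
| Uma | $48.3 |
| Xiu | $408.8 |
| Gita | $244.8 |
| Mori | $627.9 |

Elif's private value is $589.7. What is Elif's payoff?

−$183.6

Highest bid: Elif at $884.2, so Elif wins.
Second-highest bid: Ava at $773.3 — that is the price the winner pays.
Elif's payoff = value − price = $589.7 − $773.3 = −$183.6.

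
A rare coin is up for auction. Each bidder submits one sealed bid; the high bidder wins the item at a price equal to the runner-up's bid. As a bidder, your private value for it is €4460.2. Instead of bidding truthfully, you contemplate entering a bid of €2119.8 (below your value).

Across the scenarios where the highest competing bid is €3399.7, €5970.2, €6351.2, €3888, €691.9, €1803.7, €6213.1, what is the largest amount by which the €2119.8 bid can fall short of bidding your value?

€1060.5

€3399.7: truthful gives €1060.5, deviation gives €0 → loss €1060.5.
€5970.2: same outcome either way → loss €0.
€6351.2: same outcome either way → loss €0.
€3888: truthful gives €572.2, deviation gives €0 → loss €572.2.
€691.9: same outcome either way → loss €0.
€1803.7: same outcome either way → loss €0.
€6213.1: same outcome either way → loss €0.
Maximum loss: €1060.5.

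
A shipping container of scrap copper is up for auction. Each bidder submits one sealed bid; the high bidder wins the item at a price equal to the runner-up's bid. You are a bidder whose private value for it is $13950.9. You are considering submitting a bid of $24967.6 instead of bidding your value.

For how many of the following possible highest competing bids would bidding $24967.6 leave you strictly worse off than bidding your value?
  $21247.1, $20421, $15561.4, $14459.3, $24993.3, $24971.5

The deviation hurts exactly when the highest competing bid lies strictly between $13950.9 and $24967.6 — overbidding then wins at a price above your value.
$21247.1: inside the interval → strictly worse (loss $7296.2).
$20421: inside the interval → strictly worse (loss $6470.1).
$15561.4: inside the interval → strictly worse (loss $1610.5).
$14459.3: inside the interval → strictly worse (loss $508.4).
$24993.3: above both → same outcome either way.
$24971.5: above both → same outcome either way.
Count: 4.

4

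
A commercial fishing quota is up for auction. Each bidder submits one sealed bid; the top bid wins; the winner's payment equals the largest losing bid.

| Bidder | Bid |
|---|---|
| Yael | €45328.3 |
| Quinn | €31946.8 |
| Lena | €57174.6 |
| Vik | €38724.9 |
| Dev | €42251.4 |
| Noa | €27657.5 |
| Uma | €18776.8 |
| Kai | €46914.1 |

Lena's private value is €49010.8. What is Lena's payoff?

Highest bid: Lena at €57174.6, so Lena wins.
Second-highest bid: Kai at €46914.1 — that is the price the winner pays.
Lena's payoff = value − price = €49010.8 − €46914.1 = €2096.7.

€2096.7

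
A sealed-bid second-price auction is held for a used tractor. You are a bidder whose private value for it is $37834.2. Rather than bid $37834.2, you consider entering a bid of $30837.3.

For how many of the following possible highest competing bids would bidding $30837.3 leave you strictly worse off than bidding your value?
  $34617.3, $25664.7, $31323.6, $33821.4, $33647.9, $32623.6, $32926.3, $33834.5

The deviation hurts exactly when the highest competing bid lies strictly between $30837.3 and $37834.2 — underbidding then forfeits a profitable win.
$34617.3: inside the interval → strictly worse (loss $3216.9).
$25664.7: below both → same outcome either way.
$31323.6: inside the interval → strictly worse (loss $6510.6).
$33821.4: inside the interval → strictly worse (loss $4012.8).
$33647.9: inside the interval → strictly worse (loss $4186.3).
$32623.6: inside the interval → strictly worse (loss $5210.6).
$32926.3: inside the interval → strictly worse (loss $4907.9).
$33834.5: inside the interval → strictly worse (loss $3999.7).
Count: 7.

7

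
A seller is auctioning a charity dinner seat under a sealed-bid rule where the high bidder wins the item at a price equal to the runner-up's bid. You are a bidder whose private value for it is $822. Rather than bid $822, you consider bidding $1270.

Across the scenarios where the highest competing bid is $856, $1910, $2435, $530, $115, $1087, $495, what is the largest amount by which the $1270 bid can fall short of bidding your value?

$265

$856: truthful gives $0, deviation gives −$34 → loss $34.
$1910: same outcome either way → loss $0.
$2435: same outcome either way → loss $0.
$530: same outcome either way → loss $0.
$115: same outcome either way → loss $0.
$1087: truthful gives $0, deviation gives −$265 → loss $265.
$495: same outcome either way → loss $0.
Maximum loss: $265.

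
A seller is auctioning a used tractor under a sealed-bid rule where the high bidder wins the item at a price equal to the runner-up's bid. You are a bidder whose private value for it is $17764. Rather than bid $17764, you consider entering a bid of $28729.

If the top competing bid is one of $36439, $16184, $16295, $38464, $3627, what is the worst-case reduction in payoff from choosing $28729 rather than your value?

$0

$36439: same outcome either way → loss $0.
$16184: same outcome either way → loss $0.
$16295: same outcome either way → loss $0.
$38464: same outcome either way → loss $0.
$3627: same outcome either way → loss $0.
Maximum loss: $0.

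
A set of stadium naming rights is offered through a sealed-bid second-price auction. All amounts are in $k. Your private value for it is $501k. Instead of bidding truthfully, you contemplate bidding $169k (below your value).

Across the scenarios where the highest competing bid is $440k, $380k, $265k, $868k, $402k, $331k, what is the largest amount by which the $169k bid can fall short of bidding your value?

$236k

$440k: truthful gives $61k, deviation gives $0k → loss $61k.
$380k: truthful gives $121k, deviation gives $0k → loss $121k.
$265k: truthful gives $236k, deviation gives $0k → loss $236k.
$868k: same outcome either way → loss $0k.
$402k: truthful gives $99k, deviation gives $0k → loss $99k.
$331k: truthful gives $170k, deviation gives $0k → loss $170k.
Maximum loss: $236k.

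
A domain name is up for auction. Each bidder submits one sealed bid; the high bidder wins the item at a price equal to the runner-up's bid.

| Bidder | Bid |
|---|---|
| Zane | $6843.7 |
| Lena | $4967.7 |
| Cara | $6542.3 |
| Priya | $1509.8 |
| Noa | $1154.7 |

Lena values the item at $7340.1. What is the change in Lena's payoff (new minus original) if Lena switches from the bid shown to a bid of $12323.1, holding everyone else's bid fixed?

$496.4

The highest bid among the other bidders is $6843.7; Lena's bid doesn't change that.
Original bid $4967.7: Lena is not highest (top rival bid is $6843.7); payoff $0.
Alternative bid $12323.1: Lena is highest, pays the top rival bid $6843.7; payoff $7340.1 − $6843.7 = $496.4.
Change in payoff = $496.4 − ($0) = $496.4.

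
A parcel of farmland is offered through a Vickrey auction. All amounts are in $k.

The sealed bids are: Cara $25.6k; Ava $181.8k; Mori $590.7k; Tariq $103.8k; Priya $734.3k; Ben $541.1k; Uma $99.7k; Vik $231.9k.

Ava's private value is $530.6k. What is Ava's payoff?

$0k

Highest bid: Priya at $734.3k, so Priya wins.
Second-highest bid: Mori at $590.7k — that is the price the winner pays.
Ava did not win, so Ava pays nothing and receives nothing: payoff $0k.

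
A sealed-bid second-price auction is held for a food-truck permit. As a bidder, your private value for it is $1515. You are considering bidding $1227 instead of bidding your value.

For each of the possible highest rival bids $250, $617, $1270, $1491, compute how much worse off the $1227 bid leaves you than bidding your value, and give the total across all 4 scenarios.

$269

The deviation costs you only when the competing bid falls strictly between $1227 and $1515; elsewhere both bids give the same outcome.
$250: outcomes coincide → loss $0.
$617: outcomes coincide → loss $0.
$1270: truthful payoff $245, deviation payoff $0 → loss $245.
$1491: truthful payoff $24, deviation payoff $0 → loss $24.
Total loss = $245 + $24 = $269.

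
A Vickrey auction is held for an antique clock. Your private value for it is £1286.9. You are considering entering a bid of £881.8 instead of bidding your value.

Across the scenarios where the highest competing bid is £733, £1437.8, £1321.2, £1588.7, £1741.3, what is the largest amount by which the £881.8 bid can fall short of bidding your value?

£733: same outcome either way → loss £0.
£1437.8: same outcome either way → loss £0.
£1321.2: same outcome either way → loss £0.
£1588.7: same outcome either way → loss £0.
£1741.3: same outcome either way → loss £0.
Maximum loss: £0.

£0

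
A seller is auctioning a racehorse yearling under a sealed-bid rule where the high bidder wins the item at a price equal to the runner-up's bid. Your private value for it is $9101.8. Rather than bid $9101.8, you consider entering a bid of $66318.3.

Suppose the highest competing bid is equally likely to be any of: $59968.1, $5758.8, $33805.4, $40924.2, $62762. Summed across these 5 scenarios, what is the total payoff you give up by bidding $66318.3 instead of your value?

$161052.5

The deviation costs you only when the competing bid falls strictly between $9101.8 and $66318.3; elsewhere both bids give the same outcome.
$59968.1: truthful payoff $0, deviation payoff −$50866.3 → loss $50866.3.
$5758.8: outcomes coincide → loss $0.
$33805.4: truthful payoff $0, deviation payoff −$24703.6 → loss $24703.6.
$40924.2: truthful payoff $0, deviation payoff −$31822.4 → loss $31822.4.
$62762: truthful payoff $0, deviation payoff −$53660.2 → loss $53660.2.
Total loss = $50866.3 + $24703.6 + $31822.4 + $53660.2 = $161052.5.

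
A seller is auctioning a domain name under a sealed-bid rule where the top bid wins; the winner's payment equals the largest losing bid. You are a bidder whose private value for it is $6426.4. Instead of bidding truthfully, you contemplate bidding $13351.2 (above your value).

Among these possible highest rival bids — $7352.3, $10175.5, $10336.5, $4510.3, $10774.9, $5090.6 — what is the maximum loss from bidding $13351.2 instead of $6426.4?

$4348.5

$7352.3: truthful gives $0, deviation gives −$925.9 → loss $925.9.
$10175.5: truthful gives $0, deviation gives −$3749.1 → loss $3749.1.
$10336.5: truthful gives $0, deviation gives −$3910.1 → loss $3910.1.
$4510.3: same outcome either way → loss $0.
$10774.9: truthful gives $0, deviation gives −$4348.5 → loss $4348.5.
$5090.6: same outcome either way → loss $0.
Maximum loss: $4348.5.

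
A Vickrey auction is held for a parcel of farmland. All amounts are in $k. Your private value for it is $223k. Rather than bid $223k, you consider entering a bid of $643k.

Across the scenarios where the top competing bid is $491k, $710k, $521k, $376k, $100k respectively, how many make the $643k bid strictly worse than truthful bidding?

3

The deviation hurts exactly when the highest competing bid lies strictly between $223k and $643k — overbidding then wins at a price above your value.
$491k: inside the interval → strictly worse (loss $268k).
$710k: above both → same outcome either way.
$521k: inside the interval → strictly worse (loss $298k).
$376k: inside the interval → strictly worse (loss $153k).
$100k: below both → same outcome either way.
Count: 3.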